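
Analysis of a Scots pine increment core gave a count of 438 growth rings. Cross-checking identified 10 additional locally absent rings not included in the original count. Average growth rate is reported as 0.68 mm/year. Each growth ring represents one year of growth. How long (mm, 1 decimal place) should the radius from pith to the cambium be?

Adjusted count: 438 + 10 = 448 growth rings.
Predicted length = 0.68 mm/year × 448 years = 304.6 mm.

304.6 mm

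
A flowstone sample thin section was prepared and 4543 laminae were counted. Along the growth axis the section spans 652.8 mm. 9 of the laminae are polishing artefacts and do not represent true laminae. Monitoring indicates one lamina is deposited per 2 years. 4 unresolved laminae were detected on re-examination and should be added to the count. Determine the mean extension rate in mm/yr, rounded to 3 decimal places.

After corrections the count is 4543 − 9 + 4 = 4538 laminae.
At 2 years per lamina, 4538 × 2 = 9076 years.
652.8 mm over 9076 years gives 652.8 / 9076 ≈ 0.072 mm/yr.

0.072 mm/yr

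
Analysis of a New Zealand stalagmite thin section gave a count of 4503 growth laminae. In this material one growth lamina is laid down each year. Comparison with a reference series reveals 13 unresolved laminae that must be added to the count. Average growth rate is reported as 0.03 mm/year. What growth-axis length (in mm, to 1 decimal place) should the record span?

135.5 mm

Adjusted count: 4503 + 13 = 4516 growth laminae.
Predicted length = 0.03 mm/year × 4516 years = 135.5 mm.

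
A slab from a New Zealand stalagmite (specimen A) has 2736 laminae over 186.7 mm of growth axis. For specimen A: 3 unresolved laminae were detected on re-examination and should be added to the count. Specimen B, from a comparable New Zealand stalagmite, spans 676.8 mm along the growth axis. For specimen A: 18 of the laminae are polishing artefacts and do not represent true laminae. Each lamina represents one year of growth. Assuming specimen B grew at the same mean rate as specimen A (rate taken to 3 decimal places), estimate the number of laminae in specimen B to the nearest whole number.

9809 laminae

Specimen A: adjusted count: 2736 − 18 + 3 = 2721 laminae.
A: Mean rate = 186.7 mm / 2721 years ≈ 0.069 mm/year.
B spans 676.8 / 0.069 = 9808.70 years ≈ 9809 laminae.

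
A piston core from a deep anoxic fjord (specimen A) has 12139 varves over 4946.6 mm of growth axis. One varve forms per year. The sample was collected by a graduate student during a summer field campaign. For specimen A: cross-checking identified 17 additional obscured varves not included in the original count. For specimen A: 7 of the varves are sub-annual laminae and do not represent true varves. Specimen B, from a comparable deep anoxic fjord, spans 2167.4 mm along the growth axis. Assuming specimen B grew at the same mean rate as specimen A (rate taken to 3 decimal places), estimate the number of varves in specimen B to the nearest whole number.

Specimen A: correcting the raw count gives 12139 − 7 + 17 = 12149 true varves.
A: 4946.6 mm over 12149 years gives 4946.6 / 12149 ≈ 0.407 mm/yr.
For B, 2167.4 / 0.407 = 5325.31 years ≈ 5325 varves.

5325 varves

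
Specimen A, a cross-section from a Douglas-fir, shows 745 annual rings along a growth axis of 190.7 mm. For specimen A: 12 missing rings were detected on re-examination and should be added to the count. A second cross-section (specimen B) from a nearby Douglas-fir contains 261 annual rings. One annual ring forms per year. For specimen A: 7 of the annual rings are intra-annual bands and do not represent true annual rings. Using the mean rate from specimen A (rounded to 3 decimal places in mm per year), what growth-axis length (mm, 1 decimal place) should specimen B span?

Specimen A: correcting the raw count gives 745 − 7 + 12 = 750 true annual rings.
A: Extension rate ≈ 190.7 / 750 = 0.254 mm/yr.
B's length ≈ 0.254 × 261 = 66.3 mm.

66.3 mm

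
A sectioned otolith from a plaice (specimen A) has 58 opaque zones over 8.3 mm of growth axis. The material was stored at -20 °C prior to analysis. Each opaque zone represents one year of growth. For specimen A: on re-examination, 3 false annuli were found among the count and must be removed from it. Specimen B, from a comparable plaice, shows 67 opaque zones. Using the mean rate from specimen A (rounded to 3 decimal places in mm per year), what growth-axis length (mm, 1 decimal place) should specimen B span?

10.1 mm

Specimen A: after corrections the count is 58 − 3 = 55 opaque zones.
A: Extension rate ≈ 8.3 / 55 = 0.151 mm per year.
For B, 0.151 mm/year × 67 years = 10.1 mm.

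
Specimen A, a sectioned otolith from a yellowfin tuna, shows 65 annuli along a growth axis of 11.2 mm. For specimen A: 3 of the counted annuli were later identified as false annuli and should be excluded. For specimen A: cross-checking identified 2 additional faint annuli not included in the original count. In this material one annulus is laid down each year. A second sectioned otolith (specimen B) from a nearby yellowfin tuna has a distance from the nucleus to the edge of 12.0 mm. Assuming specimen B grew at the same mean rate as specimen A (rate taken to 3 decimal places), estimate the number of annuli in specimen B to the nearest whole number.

Specimen A: true annulus count = 65 − 3 + 2 = 64.
A: Extension rate ≈ 11.2 / 64 = 0.175 mm/year.
B spans 12.0 / 0.175 = 68.57 years ≈ 69 annuli.

69 annuli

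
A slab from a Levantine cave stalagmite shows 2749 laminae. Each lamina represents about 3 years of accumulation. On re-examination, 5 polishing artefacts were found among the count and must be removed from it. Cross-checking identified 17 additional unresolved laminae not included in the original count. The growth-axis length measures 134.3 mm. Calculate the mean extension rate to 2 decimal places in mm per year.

0.02 mm per year

Adjusted count: 2749 − 5 + 17 = 2761 laminae.
2761 laminae at 3 years each span 2761 × 3 = 8283 years.
Mean rate = 134.3 mm / 8283 years ≈ 0.02 mm per year.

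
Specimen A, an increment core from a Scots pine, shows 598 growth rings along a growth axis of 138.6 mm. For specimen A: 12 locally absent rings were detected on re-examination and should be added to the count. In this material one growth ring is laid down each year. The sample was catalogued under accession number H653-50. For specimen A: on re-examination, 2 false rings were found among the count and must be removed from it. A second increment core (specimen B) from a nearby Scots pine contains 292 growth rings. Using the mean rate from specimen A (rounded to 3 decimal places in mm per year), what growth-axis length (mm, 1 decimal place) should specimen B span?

Specimen A: true growth ring count = 598 − 2 + 12 = 608.
A: Extension rate ≈ 138.6 / 608 = 0.228 mm/yr.
B's length ≈ 0.228 × 292 = 66.6 mm.

66.6 mm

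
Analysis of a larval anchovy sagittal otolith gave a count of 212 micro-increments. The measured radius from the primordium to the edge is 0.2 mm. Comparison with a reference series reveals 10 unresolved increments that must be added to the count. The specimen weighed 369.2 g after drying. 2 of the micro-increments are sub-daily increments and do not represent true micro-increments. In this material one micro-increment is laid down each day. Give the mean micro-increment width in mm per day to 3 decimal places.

Correcting the raw count gives 212 − 2 + 10 = 220 true micro-increments.
Extension rate ≈ 0.2 / 220 = 0.001 mm per day.

0.001 mm per day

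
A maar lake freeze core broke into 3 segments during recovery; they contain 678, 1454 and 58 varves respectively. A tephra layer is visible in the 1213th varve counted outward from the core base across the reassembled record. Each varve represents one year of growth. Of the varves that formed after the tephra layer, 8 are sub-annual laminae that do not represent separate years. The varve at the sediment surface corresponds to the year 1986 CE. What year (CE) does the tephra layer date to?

Total varves = 678 + 1454 + 58 = 2190.
2190 − 1213 = 977 varves lie beyond the tephra layer toward the sediment surface.
Excluding 8 false varves: 977 − 8 = 969.
The varve at the sediment surface is 1986 CE, so the tephra layer dates to 1986 − 969 = 1017 CE.

1017 CE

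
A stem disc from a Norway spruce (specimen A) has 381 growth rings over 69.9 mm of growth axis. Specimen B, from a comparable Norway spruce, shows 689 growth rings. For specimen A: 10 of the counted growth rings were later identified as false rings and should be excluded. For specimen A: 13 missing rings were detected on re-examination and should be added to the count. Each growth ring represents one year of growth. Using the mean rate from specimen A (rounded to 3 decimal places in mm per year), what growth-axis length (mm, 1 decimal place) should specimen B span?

Specimen A: after corrections the count is 381 − 10 + 13 = 384 growth rings.
A: Mean rate = 69.9 mm / 384 years ≈ 0.182 mm per year.
B's length ≈ 0.182 × 689 = 125.4 mm.

125.4 mm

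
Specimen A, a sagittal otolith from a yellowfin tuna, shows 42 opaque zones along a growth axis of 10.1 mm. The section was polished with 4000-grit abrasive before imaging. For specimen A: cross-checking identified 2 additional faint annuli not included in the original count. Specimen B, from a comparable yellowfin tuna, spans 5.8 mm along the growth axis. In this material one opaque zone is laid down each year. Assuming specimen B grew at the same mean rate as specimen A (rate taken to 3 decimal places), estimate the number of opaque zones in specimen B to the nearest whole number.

25 opaque zones

Specimen A: after corrections the count is 42 + 2 = 44 opaque zones.
A: Extension rate ≈ 10.1 / 44 = 0.230 mm/yr.
B spans 5.8 / 0.230 = 25.22 years ≈ 25 opaque zones.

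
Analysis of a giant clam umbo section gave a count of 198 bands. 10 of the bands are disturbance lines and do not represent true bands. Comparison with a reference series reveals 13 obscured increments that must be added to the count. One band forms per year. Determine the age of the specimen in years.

201 yr

Adjusted count: 198 − 10 + 13 = 201 bands.
At one band per year, that is 201 years.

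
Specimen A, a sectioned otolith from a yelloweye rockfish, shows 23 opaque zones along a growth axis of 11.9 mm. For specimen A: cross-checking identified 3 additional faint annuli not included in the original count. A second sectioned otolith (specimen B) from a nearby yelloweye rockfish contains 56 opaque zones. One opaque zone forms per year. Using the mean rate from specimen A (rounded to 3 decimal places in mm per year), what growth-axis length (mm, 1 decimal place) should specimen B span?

Specimen A: adjusted count: 23 + 3 = 26 opaque zones.
A: Mean rate = 11.9 mm / 26 years ≈ 0.458 mm per year.
For B, 0.458 mm/year × 56 years = 25.6 mm.

25.6 mm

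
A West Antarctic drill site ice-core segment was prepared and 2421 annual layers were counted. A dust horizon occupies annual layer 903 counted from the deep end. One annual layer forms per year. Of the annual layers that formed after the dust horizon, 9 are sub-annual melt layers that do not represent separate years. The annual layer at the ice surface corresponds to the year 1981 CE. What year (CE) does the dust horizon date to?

The dust horizon sits at annual layer 903 from the deep end, so 2421 − 903 = 1518 annual layers formed after it.
1518 − 9 false = 1509 true annual layers after the dust horizon.
Counting back 1509 years from 1981 CE places the dust horizon in 1981 − 1509 = 472 CE.

472 CE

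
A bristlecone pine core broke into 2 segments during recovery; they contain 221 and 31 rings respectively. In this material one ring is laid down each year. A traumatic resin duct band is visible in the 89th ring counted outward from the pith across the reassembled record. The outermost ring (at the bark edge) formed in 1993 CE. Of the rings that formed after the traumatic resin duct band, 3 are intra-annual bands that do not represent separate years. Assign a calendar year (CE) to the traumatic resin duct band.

Total rings = 221 + 31 = 252.
The traumatic resin duct band sits at ring 89 from the pith, so 252 − 89 = 163 rings formed after it.
Excluding 3 false rings: 163 − 3 = 160.
Counting back 160 years from 1993 CE places the traumatic resin duct band in 1993 − 160 = 1833 CE.

1833 CE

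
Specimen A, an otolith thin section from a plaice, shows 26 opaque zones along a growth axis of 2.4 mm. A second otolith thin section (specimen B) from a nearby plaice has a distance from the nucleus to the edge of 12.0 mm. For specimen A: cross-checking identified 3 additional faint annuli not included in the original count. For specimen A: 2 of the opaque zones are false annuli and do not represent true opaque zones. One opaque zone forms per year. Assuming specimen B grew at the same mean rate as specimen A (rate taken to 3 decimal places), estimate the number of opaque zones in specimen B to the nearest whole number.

135 opaque zones

Specimen A: after corrections the count is 26 − 2 + 3 = 27 opaque zones.
A: Mean rate = 2.4 mm / 27 years ≈ 0.089 mm per year.
B spans 12.0 / 0.089 = 134.83 years ≈ 135 opaque zones.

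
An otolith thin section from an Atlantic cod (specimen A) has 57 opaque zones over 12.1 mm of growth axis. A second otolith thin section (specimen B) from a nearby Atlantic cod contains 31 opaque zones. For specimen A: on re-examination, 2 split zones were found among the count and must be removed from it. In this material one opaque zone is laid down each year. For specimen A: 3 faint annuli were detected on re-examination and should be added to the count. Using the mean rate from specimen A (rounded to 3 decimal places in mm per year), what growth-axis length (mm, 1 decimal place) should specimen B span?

Specimen A: after corrections the count is 57 − 2 + 3 = 58 opaque zones.
A: Mean rate = 12.1 mm / 58 years ≈ 0.209 mm/year.
Length of B = 0.209 × 31 = 6.5 mm.

6.5 mm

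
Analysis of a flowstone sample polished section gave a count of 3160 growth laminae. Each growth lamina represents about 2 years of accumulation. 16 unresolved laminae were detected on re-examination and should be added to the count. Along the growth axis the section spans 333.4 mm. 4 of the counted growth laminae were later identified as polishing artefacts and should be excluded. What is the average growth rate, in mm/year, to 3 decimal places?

0.053 mm/year

Correcting the raw count gives 3160 − 4 + 16 = 3172 true growth laminae.
At 2 years per growth lamina, 3172 × 2 = 6344 years.
Mean rate = 333.4 mm / 6344 years ≈ 0.053 mm/year.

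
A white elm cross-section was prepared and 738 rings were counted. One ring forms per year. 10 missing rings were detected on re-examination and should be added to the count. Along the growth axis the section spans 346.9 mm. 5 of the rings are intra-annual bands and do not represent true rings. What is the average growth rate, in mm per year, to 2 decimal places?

True ring count = 738 − 5 + 10 = 743.
Extension rate ≈ 346.9 / 743 = 0.47 mm per year.

0.47 mm per year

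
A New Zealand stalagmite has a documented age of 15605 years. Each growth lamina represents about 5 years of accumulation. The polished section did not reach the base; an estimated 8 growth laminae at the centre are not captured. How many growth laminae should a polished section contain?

One growth lamina every 5 years means 15605 / 5 = 3121 growth laminae.
Less the 8 uncaptured growth laminae: 3121 − 8 = 3113.

3113 growth laminae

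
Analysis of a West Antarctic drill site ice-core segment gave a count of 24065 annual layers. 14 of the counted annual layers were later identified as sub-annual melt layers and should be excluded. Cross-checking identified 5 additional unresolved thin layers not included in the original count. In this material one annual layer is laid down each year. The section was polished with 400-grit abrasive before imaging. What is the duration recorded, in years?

24056 years

Correcting the raw count gives 24065 − 14 + 5 = 24056 true annual layers.
With a one-to-one annual layer periodicity this is 24056 years.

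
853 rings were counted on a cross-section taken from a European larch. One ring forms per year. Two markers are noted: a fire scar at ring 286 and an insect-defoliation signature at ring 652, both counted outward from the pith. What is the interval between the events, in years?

366 yr

The two markers are separated by 652 − 286 = 366 rings.
One ring per year makes the interval 366 years.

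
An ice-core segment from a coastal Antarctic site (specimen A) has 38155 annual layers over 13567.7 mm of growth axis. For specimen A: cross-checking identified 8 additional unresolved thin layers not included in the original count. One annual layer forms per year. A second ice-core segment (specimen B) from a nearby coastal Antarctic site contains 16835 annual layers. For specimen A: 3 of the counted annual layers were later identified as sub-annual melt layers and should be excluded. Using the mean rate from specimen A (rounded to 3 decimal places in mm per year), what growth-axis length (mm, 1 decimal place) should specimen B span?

5993.3 mm

Specimen A: after corrections the count is 38155 − 3 + 8 = 38160 annual layers.
A: Extension rate ≈ 13567.7 / 38160 = 0.356 mm per year.
B's length ≈ 0.356 × 16835 = 5993.3 mm.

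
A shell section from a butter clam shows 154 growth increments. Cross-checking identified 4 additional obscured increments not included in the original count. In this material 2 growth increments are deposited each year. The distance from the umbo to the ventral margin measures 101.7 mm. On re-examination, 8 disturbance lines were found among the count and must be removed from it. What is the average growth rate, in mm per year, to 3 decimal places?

1.356 mm per year

Adjusted count: 154 − 8 + 4 = 150 growth increments.
With 2 growth increments per year, 150 / 2 = 75 years.
101.7 mm over 75 years gives 101.7 / 75 ≈ 1.356 mm per year.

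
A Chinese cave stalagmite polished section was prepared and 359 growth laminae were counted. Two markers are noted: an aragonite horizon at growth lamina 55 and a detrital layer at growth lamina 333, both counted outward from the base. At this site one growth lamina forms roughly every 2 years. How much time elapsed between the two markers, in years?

Separation: 333 − 55 = 278 growth laminae.
278 growth laminae at 2 years each span 278 × 2 = 556 years.

556 yr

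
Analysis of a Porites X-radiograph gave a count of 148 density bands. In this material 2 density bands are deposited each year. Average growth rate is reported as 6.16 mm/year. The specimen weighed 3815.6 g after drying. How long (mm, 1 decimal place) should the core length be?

With 2 density bands per year, 148 / 2 = 74 years.
Predicted length = 6.16 mm/year × 74 years = 455.8 mm.

455.8 mm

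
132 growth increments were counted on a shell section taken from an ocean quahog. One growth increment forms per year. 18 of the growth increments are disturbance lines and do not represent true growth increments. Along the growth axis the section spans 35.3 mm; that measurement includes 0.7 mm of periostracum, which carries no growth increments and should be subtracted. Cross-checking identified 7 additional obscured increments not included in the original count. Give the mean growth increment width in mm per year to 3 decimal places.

True growth increment count = 132 − 18 + 7 = 121.
The growth record spans 35.3 − 0.7 = 34.6 mm.
34.6 mm over 121 years gives 34.6 / 121 ≈ 0.286 mm per year.

0.286 mm per year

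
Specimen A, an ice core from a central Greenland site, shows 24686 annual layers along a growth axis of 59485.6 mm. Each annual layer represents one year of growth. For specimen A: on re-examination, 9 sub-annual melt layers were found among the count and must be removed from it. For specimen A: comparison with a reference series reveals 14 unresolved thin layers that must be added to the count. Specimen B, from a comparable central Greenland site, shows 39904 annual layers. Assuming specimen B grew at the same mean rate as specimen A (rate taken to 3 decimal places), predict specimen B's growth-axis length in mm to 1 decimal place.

96128.7 mm

Specimen A: correcting the raw count gives 24686 − 9 + 14 = 24691 true annual layers.
A: Extension rate ≈ 59485.6 / 24691 = 2.409 mm/year.
Length of B = 2.409 × 39904 = 96128.7 mm.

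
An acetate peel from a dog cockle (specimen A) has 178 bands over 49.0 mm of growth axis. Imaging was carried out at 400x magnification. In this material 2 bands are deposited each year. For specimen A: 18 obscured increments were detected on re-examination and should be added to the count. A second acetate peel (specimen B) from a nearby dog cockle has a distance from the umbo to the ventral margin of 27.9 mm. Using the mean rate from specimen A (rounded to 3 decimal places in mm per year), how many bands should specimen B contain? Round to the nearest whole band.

Specimen A: after corrections the count is 178 + 18 = 196 bands.
Specimen A: 196 bands at 2 per year is 196 / 2 = 98 years.
A: Extension rate ≈ 49.0 / 98 = 0.500 mm per year.
B spans 27.9 / 0.500 = 55.80 years; at 2 bands per year that is 55.80 × 2 ≈ 112 bands.

112 bands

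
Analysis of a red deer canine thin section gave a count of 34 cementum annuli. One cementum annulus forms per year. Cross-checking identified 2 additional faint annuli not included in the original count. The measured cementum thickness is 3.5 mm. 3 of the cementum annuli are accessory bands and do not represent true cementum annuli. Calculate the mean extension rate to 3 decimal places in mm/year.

0.106 mm/year

Correcting the raw count gives 34 − 3 + 2 = 33 true cementum annuli.
Extension rate ≈ 3.5 / 33 = 0.106 mm/year.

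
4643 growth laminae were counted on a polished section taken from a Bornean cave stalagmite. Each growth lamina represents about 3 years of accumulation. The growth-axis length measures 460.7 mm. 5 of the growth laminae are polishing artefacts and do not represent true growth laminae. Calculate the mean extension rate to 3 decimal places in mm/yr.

0.033 mm/yr

After corrections the count is 4643 − 5 = 4638 growth laminae.
At 3 years per growth lamina, 4638 × 3 = 13914 years.
Mean rate = 460.7 mm / 13914 years ≈ 0.033 mm/yr.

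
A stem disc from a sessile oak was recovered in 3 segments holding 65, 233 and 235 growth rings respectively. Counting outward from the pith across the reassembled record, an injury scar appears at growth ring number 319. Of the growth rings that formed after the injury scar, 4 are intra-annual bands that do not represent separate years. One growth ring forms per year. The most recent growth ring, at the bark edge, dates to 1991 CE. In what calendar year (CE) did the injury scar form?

1781 CE

Total growth rings = 65 + 233 + 235 = 533.
The injury scar sits at growth ring 319 from the pith, so 533 − 319 = 214 growth rings formed after it.
214 − 4 false = 210 true growth rings after the injury scar.
The growth ring at the bark edge is 1991 CE, so the injury scar dates to 1991 − 210 = 1781 CE.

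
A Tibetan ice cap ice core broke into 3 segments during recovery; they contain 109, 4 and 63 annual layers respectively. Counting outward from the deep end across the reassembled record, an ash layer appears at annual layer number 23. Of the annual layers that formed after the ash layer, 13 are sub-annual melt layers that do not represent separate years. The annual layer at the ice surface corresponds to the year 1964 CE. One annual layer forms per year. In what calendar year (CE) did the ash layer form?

1824 CE

Total annual layers = 109 + 4 + 63 = 176.
The ash layer sits at annual layer 23 from the deep end, so 176 − 23 = 153 annual layers formed after it.
Excluding 13 false annual layers: 153 − 13 = 140.
1964 − 140 = 1824 CE.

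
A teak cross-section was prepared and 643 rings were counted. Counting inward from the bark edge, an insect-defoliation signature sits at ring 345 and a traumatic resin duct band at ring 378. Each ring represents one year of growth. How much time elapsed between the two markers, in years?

33 years

378 − 345 = 33 rings lie between the two events.
That is 33 years at one ring per year.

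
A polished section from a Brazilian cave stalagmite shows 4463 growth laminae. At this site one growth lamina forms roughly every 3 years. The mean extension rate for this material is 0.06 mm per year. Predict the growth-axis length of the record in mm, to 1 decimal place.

803.3 mm

4463 growth laminae at 3 years each span 4463 × 3 = 13389 years.
13389 years at 0.06 mm/year gives 0.06 × 13389 = 803.3 mm.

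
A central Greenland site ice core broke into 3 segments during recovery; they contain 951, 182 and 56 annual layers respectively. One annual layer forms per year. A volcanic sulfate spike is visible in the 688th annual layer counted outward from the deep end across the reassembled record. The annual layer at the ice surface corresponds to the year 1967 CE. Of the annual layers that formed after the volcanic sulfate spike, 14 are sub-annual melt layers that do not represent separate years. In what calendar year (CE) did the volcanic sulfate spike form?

Total annual layers = 951 + 182 + 56 = 1189.
1189 − 688 = 501 annual layers lie beyond the volcanic sulfate spike toward the ice surface.
Excluding 14 false annual layers: 501 − 14 = 487.
Counting back 487 years from 1967 CE places the volcanic sulfate spike in 1967 − 487 = 1480 CE.

1480 CE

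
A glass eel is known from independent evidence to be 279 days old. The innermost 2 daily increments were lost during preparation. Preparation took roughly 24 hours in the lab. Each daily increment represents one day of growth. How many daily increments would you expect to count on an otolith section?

277 daily increments

Expected daily increments over 279 days: 279.
279 − 2 missed = 277 daily increments expected in the prepared section.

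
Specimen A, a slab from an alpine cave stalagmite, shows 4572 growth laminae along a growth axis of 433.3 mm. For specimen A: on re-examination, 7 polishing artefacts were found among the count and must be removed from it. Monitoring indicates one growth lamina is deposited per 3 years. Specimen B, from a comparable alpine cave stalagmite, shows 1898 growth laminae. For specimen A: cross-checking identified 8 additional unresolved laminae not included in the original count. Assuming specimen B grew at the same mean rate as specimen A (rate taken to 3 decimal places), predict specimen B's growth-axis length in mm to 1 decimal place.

Specimen A: correcting the raw count gives 4572 − 7 + 8 = 4573 true growth laminae.
Specimen A: 4573 growth laminae at 3 years each span 4573 × 3 = 13719 years.
A: 433.3 mm over 13719 years gives 433.3 / 13719 ≈ 0.032 mm/yr.
Specimen B: at 3 years per growth lamina, 1898 × 3 = 5694 years. B's length ≈ 0.032 × 5694 = 182.2 mm.

182.2 mm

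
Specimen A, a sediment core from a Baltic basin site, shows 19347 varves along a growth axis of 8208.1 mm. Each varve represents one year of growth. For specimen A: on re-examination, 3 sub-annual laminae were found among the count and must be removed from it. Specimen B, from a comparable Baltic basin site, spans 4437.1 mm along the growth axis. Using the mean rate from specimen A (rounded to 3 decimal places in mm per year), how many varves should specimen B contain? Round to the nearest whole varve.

Specimen A: true varve count = 19347 − 3 = 19344.
A: Mean rate = 8208.1 mm / 19344 years ≈ 0.424 mm per year.
B spans 4437.1 / 0.424 = 10464.86 years ≈ 10465 varves.

10465 varves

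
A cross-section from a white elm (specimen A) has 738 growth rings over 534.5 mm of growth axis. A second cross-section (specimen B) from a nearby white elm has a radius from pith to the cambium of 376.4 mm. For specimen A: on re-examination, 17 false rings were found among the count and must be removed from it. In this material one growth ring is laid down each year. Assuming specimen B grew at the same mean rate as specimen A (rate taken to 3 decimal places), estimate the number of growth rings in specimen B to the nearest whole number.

508 growth rings

Specimen A: adjusted count: 738 − 17 = 721 growth rings.
A: Extension rate ≈ 534.5 / 721 = 0.741 mm per year.
Specimen B: 376.4 mm / 0.741 mm per year = 507.96 years ≈ 508 growth rings.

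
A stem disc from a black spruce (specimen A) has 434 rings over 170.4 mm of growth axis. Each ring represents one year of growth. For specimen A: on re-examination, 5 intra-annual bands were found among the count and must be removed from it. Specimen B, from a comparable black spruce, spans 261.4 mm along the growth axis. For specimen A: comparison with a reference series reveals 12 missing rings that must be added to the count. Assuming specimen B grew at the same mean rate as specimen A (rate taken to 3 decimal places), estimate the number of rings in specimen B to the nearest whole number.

Specimen A: correcting the raw count gives 434 − 5 + 12 = 441 true rings.
A: Mean rate = 170.4 mm / 441 years ≈ 0.386 mm/year.
Specimen B: 261.4 mm / 0.386 mm per year = 677.20 years ≈ 677 rings.

677 rings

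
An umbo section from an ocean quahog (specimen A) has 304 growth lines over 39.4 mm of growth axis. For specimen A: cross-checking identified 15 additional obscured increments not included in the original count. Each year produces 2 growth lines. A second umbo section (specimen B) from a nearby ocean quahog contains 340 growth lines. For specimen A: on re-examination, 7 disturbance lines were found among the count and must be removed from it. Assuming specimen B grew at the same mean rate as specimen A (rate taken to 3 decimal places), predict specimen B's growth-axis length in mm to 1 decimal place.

43.0 mm

Specimen A: true growth line count = 304 − 7 + 15 = 312.
Specimen A: 312 growth lines at 2 per year is 312 / 2 = 156 years.
A: Mean rate = 39.4 mm / 156 years ≈ 0.253 mm/yr.
Specimen B: 340 growth lines at 2 per year is 340 / 2 = 170 years. B's length ≈ 0.253 × 170 = 43.0 mm.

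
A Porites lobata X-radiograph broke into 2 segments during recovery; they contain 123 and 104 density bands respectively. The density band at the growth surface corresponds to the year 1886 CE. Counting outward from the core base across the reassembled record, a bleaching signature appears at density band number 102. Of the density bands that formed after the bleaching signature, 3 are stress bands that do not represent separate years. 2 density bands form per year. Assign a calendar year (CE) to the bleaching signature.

1825 CE

Total density bands = 123 + 104 = 227.
Between density band 102 and the growth surface there are 227 − 102 = 125 density bands.
Excluding 3 false density bands: 125 − 3 = 122.
122 density bands at 2 per year is 122 / 2 = 61 years.
The density band at the growth surface is 1886 CE, so the bleaching signature dates to 1886 − 61 = 1825 CE.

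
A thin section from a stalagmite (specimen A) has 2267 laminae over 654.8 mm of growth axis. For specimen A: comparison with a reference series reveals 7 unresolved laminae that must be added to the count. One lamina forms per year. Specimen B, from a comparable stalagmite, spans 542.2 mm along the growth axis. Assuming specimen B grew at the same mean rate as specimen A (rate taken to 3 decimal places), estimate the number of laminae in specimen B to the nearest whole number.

1883 laminae

Specimen A: true lamina count = 2267 + 7 = 2274.
A: 654.8 mm over 2274 years gives 654.8 / 2274 ≈ 0.288 mm/yr.
B spans 542.2 / 0.288 = 1882.64 years ≈ 1883 laminae.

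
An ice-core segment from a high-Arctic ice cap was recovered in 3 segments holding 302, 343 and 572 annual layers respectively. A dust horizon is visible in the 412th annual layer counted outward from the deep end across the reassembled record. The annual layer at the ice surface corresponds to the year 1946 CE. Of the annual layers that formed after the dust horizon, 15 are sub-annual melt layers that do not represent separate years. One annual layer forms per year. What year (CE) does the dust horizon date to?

Total annual layers = 302 + 343 + 572 = 1217.
1217 − 412 = 805 annual layers lie beyond the dust horizon toward the ice surface.
Removing the 15 false annual layers leaves 805 − 15 = 790 true annual layers beyond the dust horizon.
The annual layer at the ice surface is 1946 CE, so the dust horizon dates to 1946 − 790 = 1156 CE.

1156 CE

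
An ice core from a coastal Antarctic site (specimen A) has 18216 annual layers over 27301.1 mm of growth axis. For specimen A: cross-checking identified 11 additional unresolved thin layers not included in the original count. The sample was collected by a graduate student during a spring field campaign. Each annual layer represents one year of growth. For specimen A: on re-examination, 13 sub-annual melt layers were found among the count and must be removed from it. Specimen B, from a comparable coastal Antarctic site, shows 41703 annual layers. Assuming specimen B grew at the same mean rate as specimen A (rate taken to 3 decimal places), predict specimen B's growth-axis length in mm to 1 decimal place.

Specimen A: adjusted count: 18216 − 13 + 11 = 18214 annual layers.
A: Extension rate ≈ 27301.1 / 18214 = 1.499 mm/year.
For B, 1.499 mm/year × 41703 years = 62512.8 mm.

62512.8 mm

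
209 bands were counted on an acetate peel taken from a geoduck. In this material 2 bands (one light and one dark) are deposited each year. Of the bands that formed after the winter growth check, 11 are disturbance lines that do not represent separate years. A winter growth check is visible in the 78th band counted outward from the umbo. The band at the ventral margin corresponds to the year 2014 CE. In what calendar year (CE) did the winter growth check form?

1954 CE

Between band 78 and the ventral margin there are 209 − 78 = 131 bands.
Removing the 11 false bands leaves 131 − 11 = 120 true bands beyond the winter growth check.
120 bands at 2 per year is 120 / 2 = 60 years.
The band at the ventral margin is 2014 CE, so the winter growth check dates to 2014 − 60 = 1954 CE.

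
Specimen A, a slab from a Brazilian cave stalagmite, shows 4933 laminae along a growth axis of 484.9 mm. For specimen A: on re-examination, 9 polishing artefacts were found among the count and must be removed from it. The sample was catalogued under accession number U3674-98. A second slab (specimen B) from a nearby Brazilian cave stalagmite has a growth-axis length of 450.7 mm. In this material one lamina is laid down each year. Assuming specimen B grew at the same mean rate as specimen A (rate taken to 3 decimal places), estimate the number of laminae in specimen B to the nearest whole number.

Specimen A: true lamina count = 4933 − 9 = 4924.
A: 484.9 mm over 4924 years gives 484.9 / 4924 ≈ 0.098 mm/year.
For B, 450.7 / 0.098 = 4598.98 years ≈ 4599 laminae.

4599 laminae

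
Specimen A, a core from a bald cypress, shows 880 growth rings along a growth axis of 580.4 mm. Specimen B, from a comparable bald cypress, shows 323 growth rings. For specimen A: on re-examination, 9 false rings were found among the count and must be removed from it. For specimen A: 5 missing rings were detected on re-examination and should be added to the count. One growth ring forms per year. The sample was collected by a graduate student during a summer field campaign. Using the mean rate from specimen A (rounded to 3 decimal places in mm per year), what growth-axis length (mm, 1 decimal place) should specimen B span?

214.1 mm

Specimen A: true growth ring count = 880 − 9 + 5 = 876.
A: Mean rate = 580.4 mm / 876 years ≈ 0.663 mm/year.
B's length ≈ 0.663 × 323 = 214.1 mm.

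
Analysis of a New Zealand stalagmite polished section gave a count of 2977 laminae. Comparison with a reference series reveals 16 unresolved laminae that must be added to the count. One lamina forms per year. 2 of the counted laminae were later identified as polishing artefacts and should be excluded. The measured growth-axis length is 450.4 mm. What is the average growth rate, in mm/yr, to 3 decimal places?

Adjusted count: 2977 − 2 + 16 = 2991 laminae.
Extension rate ≈ 450.4 / 2991 = 0.151 mm/yr.

0.151 mm/yr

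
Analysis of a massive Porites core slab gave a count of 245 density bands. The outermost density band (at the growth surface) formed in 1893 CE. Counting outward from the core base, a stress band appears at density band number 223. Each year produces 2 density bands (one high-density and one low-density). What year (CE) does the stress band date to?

Between density band 223 and the growth surface there are 245 − 223 = 22 density bands.
Dividing by 2 density bands per year: 22 / 2 = 11 years.
The density band at the growth surface is 1893 CE, so the stress band dates to 1893 − 11 = 1882 CE.

1882 CE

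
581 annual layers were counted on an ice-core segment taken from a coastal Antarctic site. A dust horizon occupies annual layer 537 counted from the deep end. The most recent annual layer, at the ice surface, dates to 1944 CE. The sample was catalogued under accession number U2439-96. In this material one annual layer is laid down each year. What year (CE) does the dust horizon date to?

1900 CE

Between annual layer 537 and the ice surface there are 581 − 537 = 44 annual layers.
1944 − 44 = 1900 CE.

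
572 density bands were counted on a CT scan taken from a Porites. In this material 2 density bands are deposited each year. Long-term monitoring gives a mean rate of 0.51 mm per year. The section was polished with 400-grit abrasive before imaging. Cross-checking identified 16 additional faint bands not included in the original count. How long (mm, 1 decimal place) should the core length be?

149.9 mm

Adjusted count: 572 + 16 = 588 density bands.
588 density bands at 2 per year is 588 / 2 = 294 years.
Predicted length = 0.51 mm/year × 294 years = 149.9 mm.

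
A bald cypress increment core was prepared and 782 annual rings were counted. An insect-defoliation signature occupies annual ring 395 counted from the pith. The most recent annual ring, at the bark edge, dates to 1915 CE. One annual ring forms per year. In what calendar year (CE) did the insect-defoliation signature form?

782 − 395 = 387 annual rings lie beyond the insect-defoliation signature toward the bark edge.
1915 − 387 = 1528 CE.

1528 CE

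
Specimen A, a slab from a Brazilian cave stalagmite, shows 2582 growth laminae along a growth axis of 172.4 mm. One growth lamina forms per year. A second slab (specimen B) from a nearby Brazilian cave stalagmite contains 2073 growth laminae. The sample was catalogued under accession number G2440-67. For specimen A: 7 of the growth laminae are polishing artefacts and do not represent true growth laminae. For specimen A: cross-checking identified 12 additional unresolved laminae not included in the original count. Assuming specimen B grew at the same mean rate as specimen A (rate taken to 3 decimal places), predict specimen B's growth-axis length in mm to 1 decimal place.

Specimen A: correcting the raw count gives 2582 − 7 + 12 = 2587 true growth laminae.
A: Extension rate ≈ 172.4 / 2587 = 0.067 mm/yr.
Length of B = 0.067 × 2073 = 138.9 mm.

138.9 mm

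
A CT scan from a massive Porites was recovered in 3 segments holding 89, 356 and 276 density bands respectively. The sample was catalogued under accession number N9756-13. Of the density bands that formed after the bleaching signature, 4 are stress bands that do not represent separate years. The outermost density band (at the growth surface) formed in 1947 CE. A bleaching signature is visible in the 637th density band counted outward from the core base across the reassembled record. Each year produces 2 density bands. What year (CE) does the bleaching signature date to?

Total density bands = 89 + 356 + 276 = 721.
Between density band 637 and the growth surface there are 721 − 637 = 84 density bands.
Removing the 4 false density bands leaves 84 − 4 = 80 true density bands beyond the bleaching signature.
With 2 density bands per year, 80 / 2 = 40 years.
Counting back 40 years from 1947 CE places the bleaching signature in 1947 − 40 = 1907 CE.

1907 CE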